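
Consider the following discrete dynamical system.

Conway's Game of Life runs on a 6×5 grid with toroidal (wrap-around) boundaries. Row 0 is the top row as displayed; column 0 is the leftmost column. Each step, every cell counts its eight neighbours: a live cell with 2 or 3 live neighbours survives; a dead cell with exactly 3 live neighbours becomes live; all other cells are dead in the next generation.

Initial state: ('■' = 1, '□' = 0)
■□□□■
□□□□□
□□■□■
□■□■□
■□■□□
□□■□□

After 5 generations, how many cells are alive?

4

k=0  ■□□□■
□□□□□
□□■□■
□■□■□
■□■□□
□□■□□
k=1  □□□□□
■□□■■
□□■■□
■■□■■
□□■■□
■□□■■
k=2  □□□□□
□□■■■
□□□□□
■■□□□
□□□□□
□□■■■
k=3  □□□□□
□□□■□
■■■■■
□□□□□
■■■■■
□□□■□
k=4  □□□□□
■■□■□
■■■■■
□□□□□
■■■■■
■■□■□
k=5  □□□□□
□□□■□
□□□■□
□□□□□
□□□■□
□□□■□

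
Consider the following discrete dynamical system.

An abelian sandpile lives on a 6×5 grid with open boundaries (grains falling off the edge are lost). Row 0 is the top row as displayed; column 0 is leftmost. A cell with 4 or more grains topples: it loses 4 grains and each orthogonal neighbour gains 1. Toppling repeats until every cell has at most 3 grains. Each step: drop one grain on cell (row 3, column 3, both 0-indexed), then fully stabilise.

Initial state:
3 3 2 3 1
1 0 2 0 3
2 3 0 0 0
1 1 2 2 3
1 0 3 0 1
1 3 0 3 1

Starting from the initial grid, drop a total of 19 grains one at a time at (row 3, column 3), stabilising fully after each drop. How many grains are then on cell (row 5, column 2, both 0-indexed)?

2

[0] 3 3 2 3 1
1 0 2 0 3
2 3 0 0 0
1 1 2 2 3
1 0 3 0 1
1 3 0 3 1
[1] 3 3 2 3 1
1 0 2 0 3
2 3 0 0 0
1 1 2 3 3
1 0 3 0 1
1 3 0 3 1
[2] 3 3 2 3 1
1 0 2 0 3
2 3 0 1 1
1 1 3 1 0
1 0 3 1 2
1 3 0 3 1
[3] 3 3 2 3 1
1 0 2 0 3
2 3 0 1 1
1 1 3 2 0
1 0 3 1 2
1 3 0 3 1
[4] 3 3 2 3 1
1 0 2 0 3
2 3 0 1 1
1 1 3 3 0
1 0 3 1 2
1 3 0 3 1
[5] 3 3 2 3 1
1 0 2 0 3
2 3 1 2 1
1 2 1 1 1
1 1 0 3 2
1 3 1 3 1
[6] 3 3 2 3 1
1 0 2 0 3
2 3 1 2 1
1 2 1 2 1
1 1 0 3 2
1 3 1 3 1
[7] 3 3 2 3 1
1 0 2 0 3
2 3 1 2 1
1 2 1 3 1
1 1 0 3 2
1 3 1 3 1
[8] 3 3 2 3 1
1 0 2 0 3
2 3 1 3 1
1 2 2 1 2
1 1 1 1 3
1 3 2 0 2
[9] 3 3 2 3 1
1 0 2 0 3
2 3 1 3 1
1 2 2 2 2
1 1 1 1 3
1 3 2 0 2
[10] 3 3 2 3 1
1 0 2 0 3
2 3 1 3 1
1 2 2 3 2
1 1 1 1 3
1 3 2 0 2
[11] 3 3 2 3 1
1 0 2 1 3
2 3 2 0 2
1 2 3 1 3
1 1 1 2 3
1 3 2 0 2
[12] 3 3 2 3 1
1 0 2 1 3
2 3 2 0 2
1 2 3 2 3
1 1 1 2 3
1 3 2 0 2
[13] 3 3 2 3 1
1 0 2 1 3
2 3 2 0 2
1 2 3 3 3
1 1 1 2 3
1 3 2 0 2
[14] 3 3 2 3 1
1 0 2 1 3
2 3 3 1 3
1 3 0 3 1
1 1 3 0 1
1 3 2 1 3
[15] 3 3 2 3 1
1 0 2 1 3
2 3 3 2 3
1 3 1 0 2
1 1 3 1 1
1 3 2 1 3
[16] 3 3 2 3 1
1 0 2 1 3
2 3 3 2 3
1 3 1 1 2
1 1 3 1 1
1 3 2 1 3
[17] 3 3 2 3 1
1 0 2 1 3
2 3 3 2 3
1 3 1 2 2
1 1 3 1 1
1 3 2 1 3
[18] 3 3 2 3 1
1 0 2 1 3
2 3 3 2 3
1 3 1 3 2
1 1 3 1 1
1 3 2 1 3
[19] 3 3 2 3 1
1 0 2 1 3
2 3 3 3 3
1 3 2 0 3
1 1 3 2 1
1 3 2 1 3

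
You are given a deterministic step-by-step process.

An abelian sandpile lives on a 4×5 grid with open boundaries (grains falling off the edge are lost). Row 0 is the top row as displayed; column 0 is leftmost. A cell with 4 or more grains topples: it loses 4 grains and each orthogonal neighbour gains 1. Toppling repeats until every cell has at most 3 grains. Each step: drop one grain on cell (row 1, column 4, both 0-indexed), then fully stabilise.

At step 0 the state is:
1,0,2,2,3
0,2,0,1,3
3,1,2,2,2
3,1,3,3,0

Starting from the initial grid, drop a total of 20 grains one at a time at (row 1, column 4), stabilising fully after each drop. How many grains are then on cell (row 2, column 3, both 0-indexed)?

t=0: 1,0,2,2,3
0,2,0,1,3
3,1,2,2,2
3,1,3,3,0
t=1: 1,0,2,3,0
0,2,0,2,1
3,1,2,2,3
3,1,3,3,0
t=2: 1,0,2,3,0
0,2,0,2,2
3,1,2,2,3
3,1,3,3,0
t=3: 1,0,2,3,0
0,2,0,2,3
3,1,2,2,3
3,1,3,3,0
t=4: 1,0,2,3,1
0,2,0,3,1
3,1,2,3,0
3,1,3,3,1
t=5: 1,0,2,3,1
0,2,0,3,2
3,1,2,3,0
3,1,3,3,1
t=6: 1,0,2,3,1
0,2,0,3,3
3,1,2,3,0
3,1,3,3,1
t=7: 1,0,3,0,3
0,2,2,2,1
3,2,0,2,2
3,2,1,1,2
t=8: 1,0,3,0,3
0,2,2,2,2
3,2,0,2,2
3,2,1,1,2
t=9: 1,0,3,0,3
0,2,2,2,3
3,2,0,2,2
3,2,1,1,2
t=10: 1,0,3,1,0
0,2,2,3,1
3,2,0,2,3
3,2,1,1,2
t=11: 1,0,3,1,0
0,2,2,3,2
3,2,0,2,3
3,2,1,1,2
t=12: 1,0,3,1,0
0,2,2,3,3
3,2,0,2,3
3,2,1,1,2
t=13: 1,0,3,2,1
0,2,3,1,2
3,2,1,0,1
3,2,1,2,3
t=14: 1,0,3,2,1
0,2,3,1,3
3,2,1,0,1
3,2,1,2,3
t=15: 1,0,3,2,2
0,2,3,2,0
3,2,1,0,2
3,2,1,2,3
t=16: 1,0,3,2,2
0,2,3,2,1
3,2,1,0,2
3,2,1,2,3
t=17: 1,0,3,2,2
0,2,3,2,2
3,2,1,0,2
3,2,1,2,3
t=18: 1,0,3,2,2
0,2,3,2,3
3,2,1,0,2
3,2,1,2,3
t=19: 1,0,3,2,3
0,2,3,3,0
3,2,1,0,3
3,2,1,2,3
t=20: 1,0,3,2,3
0,2,3,3,1
3,2,1,0,3
3,2,1,2,3

0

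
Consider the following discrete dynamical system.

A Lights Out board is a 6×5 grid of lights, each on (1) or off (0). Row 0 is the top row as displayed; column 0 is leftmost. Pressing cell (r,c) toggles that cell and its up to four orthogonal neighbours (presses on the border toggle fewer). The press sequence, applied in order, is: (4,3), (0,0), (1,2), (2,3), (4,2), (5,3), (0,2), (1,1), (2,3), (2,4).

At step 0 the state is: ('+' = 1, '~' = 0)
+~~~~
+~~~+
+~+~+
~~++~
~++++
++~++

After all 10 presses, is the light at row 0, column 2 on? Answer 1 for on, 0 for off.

0

gen 0: +~~~~
+~~~+
+~+~+
~~++~
~++++
++~++
gen 1: +~~~~
+~~~+
+~+~+
~~+~~
~+~~~
++~~+
gen 2: ~+~~~
~~~~+
+~+~+
~~+~~
~+~~~
++~~+
gen 3: ~++~~
~++++
+~~~+
~~+~~
~+~~~
++~~+
gen 4: ~++~~
~++~+
+~++~
~~++~
~+~~~
++~~+
gen 5: ~++~~
~++~+
+~++~
~~~+~
~~++~
+++~+
gen 6: ~++~~
~++~+
+~++~
~~~+~
~~+~~
++~+~
gen 7: ~~~+~
~+~~+
+~++~
~~~+~
~~+~~
++~+~
gen 8: ~+~+~
+~+~+
++++~
~~~+~
~~+~~
++~+~
gen 9: ~+~+~
+~+++
++~~+
~~~~~
~~+~~
++~+~
gen 10: ~+~+~
+~++~
++~+~
~~~~+
~~+~~
++~+~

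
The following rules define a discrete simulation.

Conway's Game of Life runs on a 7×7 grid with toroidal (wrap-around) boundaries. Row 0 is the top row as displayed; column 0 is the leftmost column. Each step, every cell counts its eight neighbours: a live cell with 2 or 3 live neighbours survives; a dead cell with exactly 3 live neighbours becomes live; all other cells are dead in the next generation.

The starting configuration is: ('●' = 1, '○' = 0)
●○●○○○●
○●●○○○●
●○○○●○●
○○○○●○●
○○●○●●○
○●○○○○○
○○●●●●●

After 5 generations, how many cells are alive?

24

[0] ●○●○○○●
○●●○○○●
●○○○●○●
○○○○●○●
○○●○●●○
○●○○○○○
○○●●●●●
[1] ○○○○●○○
○○●●○○○
○●○●○○●
●○○○●○●
○○○●●●○
○●○○○○●
○○●●●●●
[2] ○○○○○○○
○○●●●○○
○●○●●●●
●○●○○○●
○○○●●○○
●○○○○○●
●○●●●○●
[3] ○●○○○●○
○○●○○○○
○●○○○○●
●●●○○○●
○●○●○●○
●●●○○○●
●●○●○●●
[4] ○●○○●●○
●●●○○○○
○○○○○○●
○○○○○●●
○○○●○●○
○○○●○○○
○○○○●●○
[5] ●●●●●●●
●●●○○●●
○●○○○●●
○○○○●●●
○○○○○●●
○○○●○●○
○○○●○●○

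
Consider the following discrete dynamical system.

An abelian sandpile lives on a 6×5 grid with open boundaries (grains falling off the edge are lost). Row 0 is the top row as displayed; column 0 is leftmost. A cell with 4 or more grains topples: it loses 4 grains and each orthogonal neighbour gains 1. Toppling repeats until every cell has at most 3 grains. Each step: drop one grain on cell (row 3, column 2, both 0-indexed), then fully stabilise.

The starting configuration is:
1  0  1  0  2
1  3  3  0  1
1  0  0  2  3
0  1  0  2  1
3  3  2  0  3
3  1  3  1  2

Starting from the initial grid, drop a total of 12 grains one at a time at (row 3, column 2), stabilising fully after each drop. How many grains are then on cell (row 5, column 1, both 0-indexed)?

[0] 1  0  1  0  2
1  3  3  0  1
1  0  0  2  3
0  1  0  2  1
3  3  2  0  3
3  1  3  1  2
[1] 1  0  1  0  2
1  3  3  0  1
1  0  0  2  3
0  1  1  2  1
3  3  2  0  3
3  1  3  1  2
[2] 1  0  1  0  2
1  3  3  0  1
1  0  0  2  3
0  1  2  2  1
3  3  2  0  3
3  1  3  1  2
[3] 1  0  1  0  2
1  3  3  0  1
1  0  0  2  3
0  1  3  2  1
3  3  2  0  3
3  1  3  1  2
[4] 1  0  1  0  2
1  3  3  0  1
1  0  1  2  3
0  2  0  3  1
3  3  3  0  3
3  1  3  1  2
[5] 1  0  1  0  2
1  3  3  0  1
1  0  1  2  3
0  2  1  3  1
3  3  3  0  3
3  1  3  1  2
[6] 1  0  1  0  2
1  3  3  0  1
1  0  1  2  3
0  2  2  3  1
3  3  3  0  3
3  1  3  1  2
[7] 1  0  1  0  2
1  3  3  0  1
1  0  1  2  3
0  2  3  3  1
3  3  3  0  3
3  1  3  1  2
[8] 1  0  1  0  2
1  3  3  0  1
1  1  2  3  3
2  0  3  0  2
1  3  2  2  3
1  0  1  2  2
[9] 1  0  1  0  2
1  3  3  0  1
1  1  3  3  3
2  1  0  1  2
1  3  3  2  3
1  0  1  2  2
[10] 1  0  1  0  2
1  3  3  0  1
1  1  3  3  3
2  1  1  1  2
1  3  3  2  3
1  0  1  2  2
[11] 1  0  1  0  2
1  3  3  0  1
1  1  3  3  3
2  1  2  1  2
1  3  3  2  3
1  0  1  2  2
[12] 1  0  1  0  2
1  3  3  0  1
1  1  3  3  3
2  1  3  1  2
1  3  3  2  3
1  0  1  2  2

0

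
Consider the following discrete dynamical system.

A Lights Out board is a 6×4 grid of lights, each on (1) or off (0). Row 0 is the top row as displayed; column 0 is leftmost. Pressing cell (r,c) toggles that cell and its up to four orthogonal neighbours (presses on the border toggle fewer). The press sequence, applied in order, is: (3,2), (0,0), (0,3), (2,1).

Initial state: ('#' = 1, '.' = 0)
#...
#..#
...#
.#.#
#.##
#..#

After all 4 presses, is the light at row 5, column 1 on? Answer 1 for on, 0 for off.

[0] #...
#..#
...#
.#.#
#.##
#..#
[1] #...
#..#
..##
..#.
#..#
#..#
[2] .#..
...#
..##
..#.
#..#
#..#
[3] .###
....
..##
..#.
#..#
#..#
[4] .###
.#..
##.#
.##.
#..#
#..#

0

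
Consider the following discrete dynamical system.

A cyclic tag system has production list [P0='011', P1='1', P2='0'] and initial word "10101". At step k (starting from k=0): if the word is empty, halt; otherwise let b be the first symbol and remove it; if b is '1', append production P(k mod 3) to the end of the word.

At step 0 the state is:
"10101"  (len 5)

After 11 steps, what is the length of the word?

6

k=0  "10101"  (len 5)
k=1  "0101011"  (len 7)
k=2  "101011"  (len 6)
k=3  "010110"  (len 6)
k=4  "10110"  (len 5)
k=5  "01101"  (len 5)
k=6  "1101"  (len 4)
k=7  "101011"  (len 6)
k=8  "010111"  (len 6)
k=9  "10111"  (len 5)
k=10  "0111011"  (len 7)
k=11  "111011"  (len 6)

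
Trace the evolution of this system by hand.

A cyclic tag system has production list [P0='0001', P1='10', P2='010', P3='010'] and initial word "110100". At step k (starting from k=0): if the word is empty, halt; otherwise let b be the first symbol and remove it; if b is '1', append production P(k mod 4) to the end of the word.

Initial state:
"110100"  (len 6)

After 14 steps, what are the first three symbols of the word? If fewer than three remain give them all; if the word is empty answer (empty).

gen 0: "110100"  (len 6)
gen 1: "101000001"  (len 9)
gen 2: "0100000110"  (len 10)
gen 3: "100000110"  (len 9)
gen 4: "00000110010"  (len 11)
gen 5: "0000110010"  (len 10)
gen 6: "000110010"  (len 9)
gen 7: "00110010"  (len 8)
gen 8: "0110010"  (len 7)
gen 9: "110010"  (len 6)
gen 10: "1001010"  (len 7)
gen 11: "001010010"  (len 9)
gen 12: "01010010"  (len 8)
gen 13: "1010010"  (len 7)
gen 14: "01001010"  (len 8)

010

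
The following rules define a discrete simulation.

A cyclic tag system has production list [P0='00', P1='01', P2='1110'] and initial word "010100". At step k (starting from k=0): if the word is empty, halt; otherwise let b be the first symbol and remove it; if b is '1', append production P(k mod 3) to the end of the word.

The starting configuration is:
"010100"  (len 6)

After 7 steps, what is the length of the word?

[0] "010100"  (len 6)
[1] "10100"  (len 5)
[2] "010001"  (len 6)
[3] "10001"  (len 5)
[4] "000100"  (len 6)
[5] "00100"  (len 5)
[6] "0100"  (len 4)
[7] "100"  (len 3)

3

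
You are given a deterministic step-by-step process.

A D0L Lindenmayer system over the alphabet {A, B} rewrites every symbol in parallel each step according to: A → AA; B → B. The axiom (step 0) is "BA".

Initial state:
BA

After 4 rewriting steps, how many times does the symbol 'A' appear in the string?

16

k=0  BA
k=1  BAA
k=2  BAAAA
k=3  BAAAAAAAA
k=4  BAAAAAAAAAAAAAAAA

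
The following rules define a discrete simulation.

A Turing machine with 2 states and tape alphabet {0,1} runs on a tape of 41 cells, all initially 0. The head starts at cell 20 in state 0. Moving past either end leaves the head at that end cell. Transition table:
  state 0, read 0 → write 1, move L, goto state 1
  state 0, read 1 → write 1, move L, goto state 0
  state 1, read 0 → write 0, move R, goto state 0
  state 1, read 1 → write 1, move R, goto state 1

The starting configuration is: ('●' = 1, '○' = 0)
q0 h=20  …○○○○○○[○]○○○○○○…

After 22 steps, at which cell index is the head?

t=0: q0 h=20  …○○○○○○[○]○○○○○○…
t=1: q1 h=19  …○○○○○○[○]●○○○○○…
t=2: q0 h=20  …○○○○○○[●]○○○○○○…
t=3: q0 h=19  …○○○○○○[○]●○○○○○…
t=4: q1 h=18  …○○○○○○[○]●●○○○○…
t=5: q0 h=19  …○○○○○○[●]●○○○○○…
t=6: q0 h=18  …○○○○○○[○]●●○○○○…
t=7: q1 h=17  …○○○○○○[○]●●●○○○…
t=8: q0 h=18  …○○○○○○[●]●●○○○○…
t=9: q0 h=17  …○○○○○○[○]●●●○○○…
t=10: q1 h=16  …○○○○○○[○]●●●●○○…
t=11: q0 h=17  …○○○○○○[●]●●●○○○…
t=12: q0 h=16  …○○○○○○[○]●●●●○○…
t=13: q1 h=15  …○○○○○○[○]●●●●●○…
t=14: q0 h=16  …○○○○○○[●]●●●●○○…
t=15: q0 h=15  …○○○○○○[○]●●●●●○…
t=16: q1 h=14  …○○○○○○[○]●●●●●●…
t=17: q0 h=15  …○○○○○○[●]●●●●●○…
t=18: q0 h=14  …○○○○○○[○]●●●●●●…
t=19: q1 h=13  …○○○○○○[○]●●●●●●…
t=20: q0 h=14  …○○○○○○[●]●●●●●●…
t=21: q0 h=13  …○○○○○○[○]●●●●●●…
t=22: q1 h=12  …○○○○○○[○]●●●●●●…

12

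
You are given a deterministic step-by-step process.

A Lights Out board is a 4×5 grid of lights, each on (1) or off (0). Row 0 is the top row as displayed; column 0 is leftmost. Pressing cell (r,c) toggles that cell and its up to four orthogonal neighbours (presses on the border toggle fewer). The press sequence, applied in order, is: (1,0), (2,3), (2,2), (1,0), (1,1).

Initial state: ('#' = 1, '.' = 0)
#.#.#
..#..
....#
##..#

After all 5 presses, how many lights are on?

t=0: #.#.#
..#..
....#
##..#
t=1: ..#.#
###..
#...#
##..#
t=2: ..#.#
####.
#.##.
##.##
t=3: ..#.#
##.#.
##...
#####
t=4: #.#.#
...#.
.#...
#####
t=5: ###.#
####.
.....
#####

13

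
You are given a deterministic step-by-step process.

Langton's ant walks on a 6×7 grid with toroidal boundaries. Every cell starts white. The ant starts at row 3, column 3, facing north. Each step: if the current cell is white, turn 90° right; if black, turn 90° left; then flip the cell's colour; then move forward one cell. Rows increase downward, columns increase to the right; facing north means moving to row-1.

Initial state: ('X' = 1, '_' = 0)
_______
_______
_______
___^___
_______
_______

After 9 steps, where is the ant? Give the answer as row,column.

3,2

0) _______
_______
_______
___^___
_______
_______
1) _______
_______
_______
___X>__
_______
_______
2) _______
_______
_______
___XX__
____v__
_______
3) _______
_______
_______
___XX__
___<X__
_______
4) _______
_______
_______
___^X__
___XX__
_______
5) _______
_______
_______
__<_X__
___XX__
_______
6) _______
_______
__^____
__X_X__
___XX__
_______
7) _______
_______
__X>___
__X_X__
___XX__
_______
8) _______
_______
__XX___
__XvX__
___XX__
_______
9) _______
_______
__XX___
__<XX__
___XX__
_______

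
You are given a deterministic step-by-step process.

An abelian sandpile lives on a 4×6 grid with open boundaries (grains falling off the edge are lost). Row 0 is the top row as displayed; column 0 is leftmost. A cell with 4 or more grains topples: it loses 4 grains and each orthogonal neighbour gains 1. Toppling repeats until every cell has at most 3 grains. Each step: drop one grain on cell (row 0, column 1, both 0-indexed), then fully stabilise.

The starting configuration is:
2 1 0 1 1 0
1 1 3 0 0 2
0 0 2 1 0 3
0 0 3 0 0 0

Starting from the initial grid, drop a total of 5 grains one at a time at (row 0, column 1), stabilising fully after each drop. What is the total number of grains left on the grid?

25

[0] 2 1 0 1 1 0
1 1 3 0 0 2
0 0 2 1 0 3
0 0 3 0 0 0
[1] 2 2 0 1 1 0
1 1 3 0 0 2
0 0 2 1 0 3
0 0 3 0 0 0
[2] 2 3 0 1 1 0
1 1 3 0 0 2
0 0 2 1 0 3
0 0 3 0 0 0
[3] 3 0 1 1 1 0
1 2 3 0 0 2
0 0 2 1 0 3
0 0 3 0 0 0
[4] 3 1 1 1 1 0
1 2 3 0 0 2
0 0 2 1 0 3
0 0 3 0 0 0
[5] 3 2 1 1 1 0
1 2 3 0 0 2
0 0 2 1 0 3
0 0 3 0 0 0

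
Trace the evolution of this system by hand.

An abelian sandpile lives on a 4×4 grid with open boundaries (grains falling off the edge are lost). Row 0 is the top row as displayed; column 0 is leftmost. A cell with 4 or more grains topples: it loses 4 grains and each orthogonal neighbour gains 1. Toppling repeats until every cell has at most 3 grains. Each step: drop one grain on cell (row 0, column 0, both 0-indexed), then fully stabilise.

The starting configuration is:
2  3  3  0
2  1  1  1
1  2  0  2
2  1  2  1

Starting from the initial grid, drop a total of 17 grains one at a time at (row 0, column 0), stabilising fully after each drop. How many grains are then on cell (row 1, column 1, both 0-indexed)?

0) 2  3  3  0
2  1  1  1
1  2  0  2
2  1  2  1
1) 3  3  3  0
2  1  1  1
1  2  0  2
2  1  2  1
2) 1  1  0  1
3  2  2  1
1  2  0  2
2  1  2  1
3) 2  1  0  1
3  2  2  1
1  2  0  2
2  1  2  1
4) 3  1  0  1
3  2  2  1
1  2  0  2
2  1  2  1
5) 1  2  0  1
0  3  2  1
2  2  0  2
2  1  2  1
6) 2  2  0  1
0  3  2  1
2  2  0  2
2  1  2  1
7) 3  2  0  1
0  3  2  1
2  2  0  2
2  1  2  1
8) 0  3  0  1
1  3  2  1
2  2  0  2
2  1  2  1
9) 1  3  0  1
1  3  2  1
2  2  0  2
2  1  2  1
10) 2  3  0  1
1  3  2  1
2  2  0  2
2  1  2  1
11) 3  3  0  1
1  3  2  1
2  2  0  2
2  1  2  1
12) 1  1  1  1
3  0  3  1
2  3  0  2
2  1  2  1
13) 2  1  1  1
3  0  3  1
2  3  0  2
2  1  2  1
14) 3  1  1  1
3  0  3  1
2  3  0  2
2  1  2  1
15) 1  2  1  1
0  1  3  1
3  3  0  2
2  1  2  1
16) 2  2  1  1
0  1  3  1
3  3  0  2
2  1  2  1
17) 3  2  1  1
0  1  3  1
3  3  0  2
2  1  2  1

1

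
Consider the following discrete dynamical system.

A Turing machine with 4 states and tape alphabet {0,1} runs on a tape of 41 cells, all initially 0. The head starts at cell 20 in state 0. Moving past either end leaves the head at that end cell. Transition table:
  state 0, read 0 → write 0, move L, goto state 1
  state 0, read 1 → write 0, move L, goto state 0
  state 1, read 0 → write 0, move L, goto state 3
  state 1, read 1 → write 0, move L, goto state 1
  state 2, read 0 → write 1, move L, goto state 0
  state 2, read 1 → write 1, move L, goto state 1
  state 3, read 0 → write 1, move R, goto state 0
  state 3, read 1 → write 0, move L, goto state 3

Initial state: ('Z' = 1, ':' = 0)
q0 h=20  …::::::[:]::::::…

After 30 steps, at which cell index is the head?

4

0) q0 h=20  …::::::[:]::::::…
1) q1 h=19  …::::::[:]::::::…
2) q3 h=18  …::::::[:]::::::…
3) q0 h=19  …:::::Z[:]::::::…
4) q1 h=18  …::::::[Z]::::::…
5) q1 h=17  …::::::[:]::::::…
6) q3 h=16  …::::::[:]::::::…
7) q0 h=17  …:::::Z[:]::::::…
8) q1 h=16  …::::::[Z]::::::…
9) q1 h=15  …::::::[:]::::::…
10) q3 h=14  …::::::[:]::::::…
11) q0 h=15  …:::::Z[:]::::::…
12) q1 h=14  …::::::[Z]::::::…
13) q1 h=13  …::::::[:]::::::…
14) q3 h=12  …::::::[:]::::::…
15) q0 h=13  …:::::Z[:]::::::…
16) q1 h=12  …::::::[Z]::::::…
17) q1 h=11  …::::::[:]::::::…
18) q3 h=10  …::::::[:]::::::…
19) q0 h=11  …:::::Z[:]::::::…
20) q1 h=10  …::::::[Z]::::::…
21) q1 h= 9  …::::::[:]::::::…
22) q3 h= 8  …::::::[:]::::::…
23) q0 h= 9  …:::::Z[:]::::::…
24) q1 h= 8  …::::::[Z]::::::…
25) q1 h= 7  …::::::[:]::::::…
26) q3 h= 6  |::::::[:]::::::…
27) q0 h= 7  …:::::Z[:]::::::…
28) q1 h= 6  |::::::[Z]::::::…
29) q1 h= 5  |:::::[:]::::::…
30) q3 h= 4  |::::[:]::::::…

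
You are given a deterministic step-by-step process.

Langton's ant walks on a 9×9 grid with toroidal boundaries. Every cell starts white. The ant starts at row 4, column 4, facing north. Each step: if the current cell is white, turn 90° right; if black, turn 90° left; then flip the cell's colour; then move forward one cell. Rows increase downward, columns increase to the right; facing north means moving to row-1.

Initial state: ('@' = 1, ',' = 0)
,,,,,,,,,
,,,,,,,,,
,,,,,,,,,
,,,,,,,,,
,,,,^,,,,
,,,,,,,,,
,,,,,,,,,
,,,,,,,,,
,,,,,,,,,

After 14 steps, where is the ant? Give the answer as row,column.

0) ,,,,,,,,,
,,,,,,,,,
,,,,,,,,,
,,,,,,,,,
,,,,^,,,,
,,,,,,,,,
,,,,,,,,,
,,,,,,,,,
,,,,,,,,,
1) ,,,,,,,,,
,,,,,,,,,
,,,,,,,,,
,,,,,,,,,
,,,,@>,,,
,,,,,,,,,
,,,,,,,,,
,,,,,,,,,
,,,,,,,,,
2) ,,,,,,,,,
,,,,,,,,,
,,,,,,,,,
,,,,,,,,,
,,,,@@,,,
,,,,,v,,,
,,,,,,,,,
,,,,,,,,,
,,,,,,,,,
3) ,,,,,,,,,
,,,,,,,,,
,,,,,,,,,
,,,,,,,,,
,,,,@@,,,
,,,,<@,,,
,,,,,,,,,
,,,,,,,,,
,,,,,,,,,
4) ,,,,,,,,,
,,,,,,,,,
,,,,,,,,,
,,,,,,,,,
,,,,^@,,,
,,,,@@,,,
,,,,,,,,,
,,,,,,,,,
,,,,,,,,,
5) ,,,,,,,,,
,,,,,,,,,
,,,,,,,,,
,,,,,,,,,
,,,<,@,,,
,,,,@@,,,
,,,,,,,,,
,,,,,,,,,
,,,,,,,,,
6) ,,,,,,,,,
,,,,,,,,,
,,,,,,,,,
,,,^,,,,,
,,,@,@,,,
,,,,@@,,,
,,,,,,,,,
,,,,,,,,,
,,,,,,,,,
7) ,,,,,,,,,
,,,,,,,,,
,,,,,,,,,
,,,@>,,,,
,,,@,@,,,
,,,,@@,,,
,,,,,,,,,
,,,,,,,,,
,,,,,,,,,
8) ,,,,,,,,,
,,,,,,,,,
,,,,,,,,,
,,,@@,,,,
,,,@v@,,,
,,,,@@,,,
,,,,,,,,,
,,,,,,,,,
,,,,,,,,,
9) ,,,,,,,,,
,,,,,,,,,
,,,,,,,,,
,,,@@,,,,
,,,<@@,,,
,,,,@@,,,
,,,,,,,,,
,,,,,,,,,
,,,,,,,,,
10) ,,,,,,,,,
,,,,,,,,,
,,,,,,,,,
,,,@@,,,,
,,,,@@,,,
,,,v@@,,,
,,,,,,,,,
,,,,,,,,,
,,,,,,,,,
11) ,,,,,,,,,
,,,,,,,,,
,,,,,,,,,
,,,@@,,,,
,,,,@@,,,
,,<@@@,,,
,,,,,,,,,
,,,,,,,,,
,,,,,,,,,
12) ,,,,,,,,,
,,,,,,,,,
,,,,,,,,,
,,,@@,,,,
,,^,@@,,,
,,@@@@,,,
,,,,,,,,,
,,,,,,,,,
,,,,,,,,,
13) ,,,,,,,,,
,,,,,,,,,
,,,,,,,,,
,,,@@,,,,
,,@>@@,,,
,,@@@@,,,
,,,,,,,,,
,,,,,,,,,
,,,,,,,,,
14) ,,,,,,,,,
,,,,,,,,,
,,,,,,,,,
,,,@@,,,,
,,@@@@,,,
,,@v@@,,,
,,,,,,,,,
,,,,,,,,,
,,,,,,,,,

5,3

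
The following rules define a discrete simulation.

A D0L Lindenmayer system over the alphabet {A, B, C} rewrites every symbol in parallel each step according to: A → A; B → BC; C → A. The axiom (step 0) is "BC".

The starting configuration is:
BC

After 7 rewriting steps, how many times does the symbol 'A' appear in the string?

step 0: BC
step 1: BCA
step 2: BCAA
step 3: BCAAA
step 4: BCAAAA
step 5: BCAAAAA
step 6: BCAAAAAA
step 7: BCAAAAAAA

7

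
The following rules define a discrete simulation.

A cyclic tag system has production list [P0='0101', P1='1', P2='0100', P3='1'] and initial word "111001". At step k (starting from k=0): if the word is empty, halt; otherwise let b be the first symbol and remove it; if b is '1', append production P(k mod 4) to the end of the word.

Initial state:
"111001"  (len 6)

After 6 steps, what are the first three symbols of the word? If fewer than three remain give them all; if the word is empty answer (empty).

t=0: "111001"  (len 6)
t=1: "110010101"  (len 9)
t=2: "100101011"  (len 9)
t=3: "001010110100"  (len 12)
t=4: "01010110100"  (len 11)
t=5: "1010110100"  (len 10)
t=6: "0101101001"  (len 10)

010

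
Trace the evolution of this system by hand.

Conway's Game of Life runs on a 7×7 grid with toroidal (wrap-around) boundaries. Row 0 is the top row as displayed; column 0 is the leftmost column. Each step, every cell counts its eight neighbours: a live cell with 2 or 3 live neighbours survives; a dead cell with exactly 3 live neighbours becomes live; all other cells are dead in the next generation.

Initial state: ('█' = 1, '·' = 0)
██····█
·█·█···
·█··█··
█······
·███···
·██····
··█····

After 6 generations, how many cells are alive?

step 0: ██····█
·█·█···
·█··█··
█······
·███···
·██····
··█····
step 1: ██·····
·█·····
███····
█··█···
█··█···
·······
··█····
step 2: ███····
·······
█·█····
█··█··█
·······
·······
·█·····
step 3: ███····
█·█····
██····█
██····█
·······
·······
███····
step 4: ···█··█
··█····
··█····
·█····█
█······
·█·····
█·█····
step 5: ·███···
··██···
·██····
██·····
██·····
██·····
███····
step 6: █······
·······
█··█···
·······
··█···█
······█
···█···

7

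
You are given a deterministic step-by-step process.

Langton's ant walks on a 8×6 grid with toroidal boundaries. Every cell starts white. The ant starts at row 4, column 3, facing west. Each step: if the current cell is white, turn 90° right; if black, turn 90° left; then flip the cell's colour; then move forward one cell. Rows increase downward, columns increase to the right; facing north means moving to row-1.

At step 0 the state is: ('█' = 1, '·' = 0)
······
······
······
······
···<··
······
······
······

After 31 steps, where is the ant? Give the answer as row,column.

k=0  ······
······
······
······
···<··
······
······
······
k=1  ······
······
······
···^··
···█··
······
······
······
k=2  ······
······
······
···█>·
···█··
······
······
······
k=3  ······
······
······
···██·
···█v·
······
······
······
k=4  ······
······
······
···██·
···<█·
······
······
······
k=5  ······
······
······
···██·
····█·
···v··
······
······
k=6  ······
······
······
···██·
····█·
··<█··
······
······
k=7  ······
······
······
···██·
··^·█·
··██··
······
······
k=8  ······
······
······
···██·
··█>█·
··██··
······
······
k=9  ······
······
······
···██·
··███·
··█v··
······
······
k=10  ······
······
······
···██·
··███·
··█·>·
······
······
k=11  ······
······
······
···██·
··███·
··█·█·
····v·
······
k=12  ······
······
······
···██·
··███·
··█·█·
···<█·
······
k=13  ······
······
······
···██·
··███·
··█^█·
···██·
······
k=14  ······
······
······
···██·
··███·
··██>·
···██·
······
k=15  ······
······
······
···██·
··██^·
··██··
···██·
······
k=16  ······
······
······
···██·
··█<··
··██··
···██·
······
k=17  ······
······
······
···██·
··█···
··█v··
···██·
······
k=18  ······
······
······
···██·
··█···
··█·>·
···██·
······
k=19  ······
······
······
···██·
··█···
··█·█·
···█v·
······
k=20  ······
······
······
···██·
··█···
··█·█·
···█·>
······
k=21  ······
······
······
···██·
··█···
··█·█·
···█·█
·····v
k=22  ······
······
······
···██·
··█···
··█·█·
···█·█
····<█
k=23  ······
······
······
···██·
··█···
··█·█·
···█^█
····██
k=24  ······
······
······
···██·
··█···
··█·█·
···██>
····██
k=25  ······
······
······
···██·
··█···
··█·█^
···██·
····██
k=26  ······
······
······
···██·
··█···
>·█·██
···██·
····██
k=27  ······
······
······
···██·
··█···
█·█·██
v··██·
····██
k=28  ······
······
······
···██·
··█···
█·█·██
█··██<
····██
k=29  ······
······
······
···██·
··█···
█·█·█^
█··███
····██
k=30  ······
······
······
···██·
··█···
█·█·<·
█··███
····██
k=31  ······
······
······
···██·
··█···
█·█···
█··█v█
····██

6,4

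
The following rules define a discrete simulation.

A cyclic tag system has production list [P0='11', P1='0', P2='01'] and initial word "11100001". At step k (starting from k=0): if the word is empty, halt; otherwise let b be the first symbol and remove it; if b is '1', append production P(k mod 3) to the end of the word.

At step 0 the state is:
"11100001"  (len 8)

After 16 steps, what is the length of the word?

6

[0] "11100001"  (len 8)
[1] "110000111"  (len 9)
[2] "100001110"  (len 9)
[3] "0000111001"  (len 10)
[4] "000111001"  (len 9)
[5] "00111001"  (len 8)
[6] "0111001"  (len 7)
[7] "111001"  (len 6)
[8] "110010"  (len 6)
[9] "1001001"  (len 7)
[10] "00100111"  (len 8)
[11] "0100111"  (len 7)
[12] "100111"  (len 6)
[13] "0011111"  (len 7)
[14] "011111"  (len 6)
[15] "11111"  (len 5)
[16] "111111"  (len 6)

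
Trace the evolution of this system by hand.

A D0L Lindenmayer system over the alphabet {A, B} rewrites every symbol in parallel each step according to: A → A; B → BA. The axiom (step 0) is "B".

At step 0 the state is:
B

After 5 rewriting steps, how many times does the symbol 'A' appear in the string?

5

gen 0: B
gen 1: BA
gen 2: BAA
gen 3: BAAA
gen 4: BAAAA
gen 5: BAAAAA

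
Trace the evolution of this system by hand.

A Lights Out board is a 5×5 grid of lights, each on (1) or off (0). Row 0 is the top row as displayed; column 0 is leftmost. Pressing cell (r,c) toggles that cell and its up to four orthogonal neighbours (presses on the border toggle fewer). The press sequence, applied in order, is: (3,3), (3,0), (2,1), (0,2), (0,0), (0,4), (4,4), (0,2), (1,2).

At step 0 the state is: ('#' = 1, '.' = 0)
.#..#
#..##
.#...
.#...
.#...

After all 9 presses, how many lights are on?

12

0) .#..#
#..##
.#...
.#...
.#...
1) .#..#
#..##
.#.#.
.####
.#.#.
2) .#..#
#..##
##.#.
#.###
##.#.
3) .#..#
##.##
..##.
#####
##.#.
4) ..###
#####
..##.
#####
##.#.
5) #####
.####
..##.
#####
##.#.
6) ###..
.###.
..##.
#####
##.#.
7) ###..
.###.
..##.
####.
##..#
8) #..#.
.#.#.
..##.
####.
##..#
9) #.##.
..#..
...#.
####.
##..#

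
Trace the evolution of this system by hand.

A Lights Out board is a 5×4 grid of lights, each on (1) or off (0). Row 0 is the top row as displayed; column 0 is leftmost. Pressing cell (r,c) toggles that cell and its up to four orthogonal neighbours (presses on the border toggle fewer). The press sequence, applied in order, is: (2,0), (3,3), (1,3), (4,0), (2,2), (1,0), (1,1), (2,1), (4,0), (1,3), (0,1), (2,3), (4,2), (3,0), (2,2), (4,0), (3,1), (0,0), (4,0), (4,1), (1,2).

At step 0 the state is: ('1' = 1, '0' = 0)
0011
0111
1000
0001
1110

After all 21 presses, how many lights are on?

13

0) 0011
0111
1000
0001
1110
1) 0011
1111
0100
1001
1110
2) 0011
1111
0101
1010
1111
3) 0010
1100
0100
1010
1111
4) 0010
1100
0100
0010
0011
5) 0010
1110
0011
0000
0011
6) 1010
0010
1011
0000
0011
7) 1110
1100
1111
0000
0011
8) 1110
1000
0001
0100
0011
9) 1110
1000
0001
1100
1111
10) 1111
1011
0000
1100
1111
11) 0001
1111
0000
1100
1111
12) 0001
1110
0011
1101
1111
13) 0001
1110
0011
1111
1000
14) 0001
1110
1011
0011
0000
15) 0001
1100
1100
0001
0000
16) 0001
1100
1100
1001
1100
17) 0001
1100
1000
0111
1000
18) 1101
0100
1000
0111
1000
19) 1101
0100
1000
1111
0100
20) 1101
0100
1000
1011
1010
21) 1111
0011
1010
1011
1010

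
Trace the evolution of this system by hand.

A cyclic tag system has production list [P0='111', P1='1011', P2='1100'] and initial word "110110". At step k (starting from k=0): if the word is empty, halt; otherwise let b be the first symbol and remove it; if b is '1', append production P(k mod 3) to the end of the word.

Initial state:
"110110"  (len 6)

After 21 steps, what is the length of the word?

46

k=0  "110110"  (len 6)
k=1  "10110111"  (len 8)
k=2  "01101111011"  (len 11)
k=3  "1101111011"  (len 10)
k=4  "101111011111"  (len 12)
k=5  "011110111111011"  (len 15)
k=6  "11110111111011"  (len 14)
k=7  "1110111111011111"  (len 16)
k=8  "1101111110111111011"  (len 19)
k=9  "1011111101111110111100"  (len 22)
k=10  "011111101111110111100111"  (len 24)
k=11  "11111101111110111100111"  (len 23)
k=12  "11111011111101111001111100"  (len 26)
k=13  "1111011111101111001111100111"  (len 28)
k=14  "1110111111011110011111001111011"  (len 31)
k=15  "1101111110111100111110011110111100"  (len 34)
k=16  "101111110111100111110011110111100111"  (len 36)
k=17  "011111101111001111100111101111001111011"  (len 39)
k=18  "11111101111001111100111101111001111011"  (len 38)
k=19  "1111101111001111100111101111001111011111"  (len 40)
k=20  "1111011110011111001111011110011110111111011"  (len 43)
k=21  "1110111100111110011110111100111101111110111100"  (len 46)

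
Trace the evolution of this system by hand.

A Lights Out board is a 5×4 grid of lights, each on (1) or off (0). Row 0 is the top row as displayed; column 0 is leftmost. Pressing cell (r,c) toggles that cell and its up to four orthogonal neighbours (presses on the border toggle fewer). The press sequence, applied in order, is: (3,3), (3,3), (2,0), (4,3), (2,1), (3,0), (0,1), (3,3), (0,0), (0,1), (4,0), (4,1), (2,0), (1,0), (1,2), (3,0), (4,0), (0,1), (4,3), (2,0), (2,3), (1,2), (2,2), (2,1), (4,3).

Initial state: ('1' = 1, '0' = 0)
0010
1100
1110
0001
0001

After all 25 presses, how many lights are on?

gen 0: 0010
1100
1110
0001
0001
gen 1: 0010
1100
1111
0010
0000
gen 2: 0010
1100
1110
0001
0001
gen 3: 0010
0100
0010
1001
0001
gen 4: 0010
0100
0010
1000
0010
gen 5: 0010
0000
1100
1100
0010
gen 6: 0010
0000
0100
0000
1010
gen 7: 1100
0100
0100
0000
1010
gen 8: 1100
0100
0101
0011
1011
gen 9: 0000
1100
0101
0011
1011
gen 10: 1110
1000
0101
0011
1011
gen 11: 1110
1000
0101
1011
0111
gen 12: 1110
1000
0101
1111
1001
gen 13: 1110
0000
1001
0111
1001
gen 14: 0110
1100
0001
0111
1001
gen 15: 0100
1011
0011
0111
1001
gen 16: 0100
1011
1011
1011
0001
gen 17: 0100
1011
1011
0011
1101
gen 18: 1010
1111
1011
0011
1101
gen 19: 1010
1111
1011
0010
1110
gen 20: 1010
0111
0111
1010
1110
gen 21: 1010
0110
0100
1011
1110
gen 22: 1000
0001
0110
1011
1110
gen 23: 1000
0011
0001
1001
1110
gen 24: 1000
0111
1111
1101
1110
gen 25: 1000
0111
1111
1100
1101

13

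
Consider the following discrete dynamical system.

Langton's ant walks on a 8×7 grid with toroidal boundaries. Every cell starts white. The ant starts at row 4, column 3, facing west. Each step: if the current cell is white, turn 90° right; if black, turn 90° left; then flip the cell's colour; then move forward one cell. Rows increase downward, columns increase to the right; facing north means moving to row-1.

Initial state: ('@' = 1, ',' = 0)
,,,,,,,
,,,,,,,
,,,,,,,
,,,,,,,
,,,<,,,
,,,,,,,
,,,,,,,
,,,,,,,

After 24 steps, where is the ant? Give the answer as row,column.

[0] ,,,,,,,
,,,,,,,
,,,,,,,
,,,,,,,
,,,<,,,
,,,,,,,
,,,,,,,
,,,,,,,
[1] ,,,,,,,
,,,,,,,
,,,,,,,
,,,^,,,
,,,@,,,
,,,,,,,
,,,,,,,
,,,,,,,
[2] ,,,,,,,
,,,,,,,
,,,,,,,
,,,@>,,
,,,@,,,
,,,,,,,
,,,,,,,
,,,,,,,
[3] ,,,,,,,
,,,,,,,
,,,,,,,
,,,@@,,
,,,@v,,
,,,,,,,
,,,,,,,
,,,,,,,
[4] ,,,,,,,
,,,,,,,
,,,,,,,
,,,@@,,
,,,<@,,
,,,,,,,
,,,,,,,
,,,,,,,
[5] ,,,,,,,
,,,,,,,
,,,,,,,
,,,@@,,
,,,,@,,
,,,v,,,
,,,,,,,
,,,,,,,
[6] ,,,,,,,
,,,,,,,
,,,,,,,
,,,@@,,
,,,,@,,
,,<@,,,
,,,,,,,
,,,,,,,
[7] ,,,,,,,
,,,,,,,
,,,,,,,
,,,@@,,
,,^,@,,
,,@@,,,
,,,,,,,
,,,,,,,
[8] ,,,,,,,
,,,,,,,
,,,,,,,
,,,@@,,
,,@>@,,
,,@@,,,
,,,,,,,
,,,,,,,
[9] ,,,,,,,
,,,,,,,
,,,,,,,
,,,@@,,
,,@@@,,
,,@v,,,
,,,,,,,
,,,,,,,
[10] ,,,,,,,
,,,,,,,
,,,,,,,
,,,@@,,
,,@@@,,
,,@,>,,
,,,,,,,
,,,,,,,
[11] ,,,,,,,
,,,,,,,
,,,,,,,
,,,@@,,
,,@@@,,
,,@,@,,
,,,,v,,
,,,,,,,
[12] ,,,,,,,
,,,,,,,
,,,,,,,
,,,@@,,
,,@@@,,
,,@,@,,
,,,<@,,
,,,,,,,
[13] ,,,,,,,
,,,,,,,
,,,,,,,
,,,@@,,
,,@@@,,
,,@^@,,
,,,@@,,
,,,,,,,
[14] ,,,,,,,
,,,,,,,
,,,,,,,
,,,@@,,
,,@@@,,
,,@@>,,
,,,@@,,
,,,,,,,
[15] ,,,,,,,
,,,,,,,
,,,,,,,
,,,@@,,
,,@@^,,
,,@@,,,
,,,@@,,
,,,,,,,
[16] ,,,,,,,
,,,,,,,
,,,,,,,
,,,@@,,
,,@<,,,
,,@@,,,
,,,@@,,
,,,,,,,
[17] ,,,,,,,
,,,,,,,
,,,,,,,
,,,@@,,
,,@,,,,
,,@v,,,
,,,@@,,
,,,,,,,
[18] ,,,,,,,
,,,,,,,
,,,,,,,
,,,@@,,
,,@,,,,
,,@,>,,
,,,@@,,
,,,,,,,
[19] ,,,,,,,
,,,,,,,
,,,,,,,
,,,@@,,
,,@,,,,
,,@,@,,
,,,@v,,
,,,,,,,
[20] ,,,,,,,
,,,,,,,
,,,,,,,
,,,@@,,
,,@,,,,
,,@,@,,
,,,@,>,
,,,,,,,
[21] ,,,,,,,
,,,,,,,
,,,,,,,
,,,@@,,
,,@,,,,
,,@,@,,
,,,@,@,
,,,,,v,
[22] ,,,,,,,
,,,,,,,
,,,,,,,
,,,@@,,
,,@,,,,
,,@,@,,
,,,@,@,
,,,,<@,
[23] ,,,,,,,
,,,,,,,
,,,,,,,
,,,@@,,
,,@,,,,
,,@,@,,
,,,@^@,
,,,,@@,
[24] ,,,,,,,
,,,,,,,
,,,,,,,
,,,@@,,
,,@,,,,
,,@,@,,
,,,@@>,
,,,,@@,

6,5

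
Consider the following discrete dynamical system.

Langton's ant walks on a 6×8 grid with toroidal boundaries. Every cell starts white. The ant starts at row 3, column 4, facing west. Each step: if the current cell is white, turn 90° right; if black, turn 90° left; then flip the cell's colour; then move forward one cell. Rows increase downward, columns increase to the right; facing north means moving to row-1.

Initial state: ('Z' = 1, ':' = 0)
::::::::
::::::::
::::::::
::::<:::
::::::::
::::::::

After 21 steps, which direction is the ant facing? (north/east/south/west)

south

step 0: ::::::::
::::::::
::::::::
::::<:::
::::::::
::::::::
step 1: ::::::::
::::::::
::::^:::
::::Z:::
::::::::
::::::::
step 2: ::::::::
::::::::
::::Z>::
::::Z:::
::::::::
::::::::
step 3: ::::::::
::::::::
::::ZZ::
::::Zv::
::::::::
::::::::
step 4: ::::::::
::::::::
::::ZZ::
::::<Z::
::::::::
::::::::
step 5: ::::::::
::::::::
::::ZZ::
:::::Z::
::::v:::
::::::::
step 6: ::::::::
::::::::
::::ZZ::
:::::Z::
:::<Z:::
::::::::
step 7: ::::::::
::::::::
::::ZZ::
:::^:Z::
:::ZZ:::
::::::::
step 8: ::::::::
::::::::
::::ZZ::
:::Z>Z::
:::ZZ:::
::::::::
step 9: ::::::::
::::::::
::::ZZ::
:::ZZZ::
:::Zv:::
::::::::
step 10: ::::::::
::::::::
::::ZZ::
:::ZZZ::
:::Z:>::
::::::::
step 11: ::::::::
::::::::
::::ZZ::
:::ZZZ::
:::Z:Z::
:::::v::
step 12: ::::::::
::::::::
::::ZZ::
:::ZZZ::
:::Z:Z::
::::<Z::
step 13: ::::::::
::::::::
::::ZZ::
:::ZZZ::
:::Z^Z::
::::ZZ::
step 14: ::::::::
::::::::
::::ZZ::
:::ZZZ::
:::ZZ>::
::::ZZ::
step 15: ::::::::
::::::::
::::ZZ::
:::ZZ^::
:::ZZ:::
::::ZZ::
step 16: ::::::::
::::::::
::::ZZ::
:::Z<:::
:::ZZ:::
::::ZZ::
step 17: ::::::::
::::::::
::::ZZ::
:::Z::::
:::Zv:::
::::ZZ::
step 18: ::::::::
::::::::
::::ZZ::
:::Z::::
:::Z:>::
::::ZZ::
step 19: ::::::::
::::::::
::::ZZ::
:::Z::::
:::Z:Z::
::::Zv::
step 20: ::::::::
::::::::
::::ZZ::
:::Z::::
:::Z:Z::
::::Z:>:
step 21: ::::::v:
::::::::
::::ZZ::
:::Z::::
:::Z:Z::
::::Z:Z:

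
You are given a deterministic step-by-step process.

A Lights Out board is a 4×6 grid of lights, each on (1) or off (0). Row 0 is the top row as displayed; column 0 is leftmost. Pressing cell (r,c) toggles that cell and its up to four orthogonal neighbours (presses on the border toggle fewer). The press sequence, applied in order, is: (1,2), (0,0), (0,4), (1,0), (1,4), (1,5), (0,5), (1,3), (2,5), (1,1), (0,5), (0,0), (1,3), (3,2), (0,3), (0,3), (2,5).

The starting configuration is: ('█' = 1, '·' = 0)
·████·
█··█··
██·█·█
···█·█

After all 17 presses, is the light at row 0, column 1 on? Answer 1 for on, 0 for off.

0

gen 0: ·████·
█··█··
██·█·█
···█·█
gen 1: ·█·██·
███···
████·█
···█·█
gen 2: █··██·
·██···
████·█
···█·█
gen 3: █····█
·██·█·
████·█
···█·█
gen 4: ·····█
█·█·█·
·███·█
···█·█
gen 5: ····██
█·██·█
·█████
···█·█
gen 6: ····█·
█·███·
·████·
···█·█
gen 7: ·····█
█·████
·████·
···█·█
gen 8: ···█·█
█····█
·██·█·
···█·█
gen 9: ···█·█
█·····
·██··█
···█··
gen 10: ·█·█·█
·██···
··█··█
···█··
gen 11: ·█·██·
·██··█
··█··█
···█··
gen 12: █··██·
███··█
··█··█
···█··
gen 13: █···█·
██·███
··██·█
···█··
gen 14: █···█·
██·███
···█·█
·██···
gen 15: █·██··
██··██
···█·█
·██···
gen 16: █···█·
██·███
···█·█
·██···
gen 17: █···█·
██·██·
···██·
·██··█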